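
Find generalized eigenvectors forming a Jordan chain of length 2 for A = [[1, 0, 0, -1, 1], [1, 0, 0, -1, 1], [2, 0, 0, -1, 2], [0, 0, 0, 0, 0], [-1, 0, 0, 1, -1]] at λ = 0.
v_1 = [[1, 0, -2, 0, 0]]^T, v_2 = [[1, 1, 2, 0, -1]]^T

We seek v_1 ∈ ker(A^2) \ ker(A), then set v_{i+1} = A v_i.

One such chain is v_1 = [[1, 0, -2, 0, 0]]^T, v_2 = [[1, 1, 2, 0, -1]]^T. Check: A v_2 = [[0, 0, 0, 0, 0]]^T = 0.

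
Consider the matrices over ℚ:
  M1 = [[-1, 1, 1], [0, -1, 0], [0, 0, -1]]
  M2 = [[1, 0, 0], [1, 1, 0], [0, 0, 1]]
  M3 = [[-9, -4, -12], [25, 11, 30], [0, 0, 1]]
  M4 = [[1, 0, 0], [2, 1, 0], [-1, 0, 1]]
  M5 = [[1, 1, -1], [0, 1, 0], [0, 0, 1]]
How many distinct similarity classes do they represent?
Characteristic polynomials: χ_{M1} = (x + 1)^3, χ_{M2} = (x - 1)^3, χ_{M3} = (x - 1)^3, χ_{M4} = (x - 1)^3, χ_{M5} = (x - 1)^3.

{M1}: invariant factors x + 1, (x + 1)^2.

{M2, M3, M4, M5}: invariant factors x - 1, (x - 1)^2.

Matrices are similar if and only if their invariant-factor lists agree; the partition into similarity classes is {M1}, {M2, M3, M4, M5}.

2 classes: {M1}, {M2, M3, M4, M5}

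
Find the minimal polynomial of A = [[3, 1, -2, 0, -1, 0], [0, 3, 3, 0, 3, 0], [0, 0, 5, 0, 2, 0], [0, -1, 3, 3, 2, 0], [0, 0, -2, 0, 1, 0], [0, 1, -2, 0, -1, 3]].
The characteristic polynomial factors as (x - 3)^6. The minimal polynomial is ∏(x - λ)^{k_λ} where k_λ is the size of the largest Jordan block at λ.

For λ = 3: rank(A - 3I) = 2, and the largest Jordan block has size 3 (the smallest k with rank((A - 3I)^k) = rank((A - 3I)^(k+1))).

So m_A(x) = (x - 3)^3.

m_A(x) = (x - 3)^3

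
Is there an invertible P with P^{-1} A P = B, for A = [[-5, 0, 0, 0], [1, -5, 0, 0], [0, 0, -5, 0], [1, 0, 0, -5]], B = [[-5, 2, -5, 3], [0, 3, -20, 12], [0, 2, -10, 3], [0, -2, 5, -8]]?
Yes.

Two matrices over a field are similar if and only if they have the same invariant factors.

Both A and B have characteristic polynomial (x + 5)^4 and minimal polynomial (x + 5)^2. Computing further, both have invariant factors x + 5, x + 5, (x + 5)^2. Hence A and B are similar.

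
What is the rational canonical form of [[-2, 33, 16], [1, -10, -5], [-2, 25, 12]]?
The invariant factors of A (the non-unit diagonal entries of the Smith normal form of xI - A over ℚ[x]) are x^3 - 4, each dividing the next. The characteristic polynomial is their product, x^3 - 4.

The rational canonical form is the block-diagonal matrix of companion matrices C(f_i):
R = [[0, 0, 4], [1, 0, 0], [0, 1, 0]].

Note the characteristic polynomial does not split into linear factors over ℚ, so A has no Jordan form over ℚ; the rational canonical form exists over any field.

R = [[0, 0, 4], [1, 0, 0], [0, 1, 0]]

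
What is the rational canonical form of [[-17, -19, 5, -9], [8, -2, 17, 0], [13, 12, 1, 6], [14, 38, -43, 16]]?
R = [[0, 0, 0, 16], [1, 0, 0, -4], [0, 1, 0, 6], [0, 0, 1, -2]]

The invariant factors of A (the non-unit diagonal entries of the Smith normal form of xI - A over ℚ[x]) are (x - 2)(x + 4)(x^2 + 2), each dividing the next. The characteristic polynomial is their product, (x - 2)(x + 4)(x^2 + 2).

The rational canonical form is the block-diagonal matrix of companion matrices C(f_i):
R = [[0, 0, 0, 16], [1, 0, 0, -4], [0, 1, 0, 6], [0, 0, 1, -2]].

Note the characteristic polynomial does not split into linear factors over ℚ, so A has no Jordan form over ℚ; the rational canonical form exists over any field.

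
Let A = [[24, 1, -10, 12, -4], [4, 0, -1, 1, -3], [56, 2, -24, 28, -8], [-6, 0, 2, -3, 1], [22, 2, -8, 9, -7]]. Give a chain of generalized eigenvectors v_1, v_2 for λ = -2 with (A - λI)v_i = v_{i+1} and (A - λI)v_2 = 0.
v_1 = [[-1, 2, -3, 0, 1]]^T, v_2 = [[2, 0, 6, 1, 1]]^T

We seek v_1 ∈ ker((A + 2I)^2) \ ker(A + 2I), then set v_{i+1} = (A + 2I) v_i.

One such chain is v_1 = [[-1, 2, -3, 0, 1]]^T, v_2 = [[2, 0, 6, 1, 1]]^T. Check: (A + 2I) v_2 = [[0, 0, 0, 0, 0]]^T = 0.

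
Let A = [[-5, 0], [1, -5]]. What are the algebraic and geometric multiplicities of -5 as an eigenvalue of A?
The characteristic polynomial is (x + 5)^2, so the factor x + 5 appears with exponent 2: the algebraic multiplicity is 2.

rank(A + 5I) = 1, so the eigenspace has dimension 2 - 1 = 1: the geometric multiplicity is 1.

Since 1 < 2, A is not diagonalizable.

algebraic multiplicity 2, geometric multiplicity 1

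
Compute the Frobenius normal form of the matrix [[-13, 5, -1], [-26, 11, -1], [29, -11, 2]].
R = [[0, 0, 5], [1, 0, -1], [0, 1, 0]]

The invariant factors of A (the non-unit diagonal entries of the Smith normal form of xI - A over ℚ[x]) are x^3 + x - 5, each dividing the next. The characteristic polynomial is their product, x^3 + x - 5.

The rational canonical form is the block-diagonal matrix of companion matrices C(f_i):
R = [[0, 0, 5], [1, 0, -1], [0, 1, 0]].

Note the characteristic polynomial does not split into linear factors over ℚ, so A has no Jordan form over ℚ; the rational canonical form exists over any field.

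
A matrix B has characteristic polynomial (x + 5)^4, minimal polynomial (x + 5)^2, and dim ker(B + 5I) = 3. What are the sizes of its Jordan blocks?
λ = -5: algebraic multiplicity 4 (exponent in χ_B), largest block size 2 (exponent in m_B), 3 blocks (geometric multiplicity). These force block sizes [2, 1, 1].

Jordan blocks: (-5, 2), (-5, 1), (-5, 1)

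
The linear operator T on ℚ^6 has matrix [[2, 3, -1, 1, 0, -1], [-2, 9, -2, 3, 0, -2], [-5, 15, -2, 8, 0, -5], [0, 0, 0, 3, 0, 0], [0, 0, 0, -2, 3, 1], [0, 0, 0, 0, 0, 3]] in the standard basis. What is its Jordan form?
J = [[3, 1, 0, 0, 0, 0], [0, 3, 0, 0, 0, 0], [0, 0, 3, 1, 0, 0], [0, 0, 0, 3, 0, 0], [0, 0, 0, 0, 3, 1], [0, 0, 0, 0, 0, 3]]

The characteristic polynomial is det(xI - A) = (x - 3)^6, so the eigenvalues are 3 (algebraic multiplicity 6).

For λ = 3: rank(A - 3I) = 3, rank((A - 3I)^2) = 0. The eigenspace has dimension 6 - 3 = 3, so there are 3 Jordan blocks; the rank sequence gives block sizes [2, 2, 2].

Assembling the blocks gives the Jordan form J above.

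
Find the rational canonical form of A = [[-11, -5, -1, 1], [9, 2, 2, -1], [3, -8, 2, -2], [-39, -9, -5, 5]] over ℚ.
R = [[0, 0, 0, -16], [1, 0, 0, -8], [0, 1, 0, -9], [0, 0, 1, -2]]

The invariant factors of A (the non-unit diagonal entries of the Smith normal form of xI - A over ℚ[x]) are (x^2 + x + 4)^2, each dividing the next. The characteristic polynomial is their product, (x^2 + x + 4)^2.

The rational canonical form is the block-diagonal matrix of companion matrices C(f_i):
R = [[0, 0, 0, -16], [1, 0, 0, -8], [0, 1, 0, -9], [0, 0, 1, -2]].

Note the characteristic polynomial does not split into linear factors over ℚ, so A has no Jordan form over ℚ; the rational canonical form exists over any field.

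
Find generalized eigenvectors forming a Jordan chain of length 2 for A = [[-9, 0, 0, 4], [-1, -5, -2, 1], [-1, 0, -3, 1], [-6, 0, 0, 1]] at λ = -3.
v_1 = [[2, 5, -4, 3]]^T, v_2 = [[0, -1, 1, 0]]^T

We seek v_1 ∈ ker((A + 3I)^2) \ ker(A + 3I), then set v_{i+1} = (A + 3I) v_i.

One such chain is v_1 = [[2, 5, -4, 3]]^T, v_2 = [[0, -1, 1, 0]]^T. Check: (A + 3I) v_2 = [[0, 0, 0, 0]]^T = 0.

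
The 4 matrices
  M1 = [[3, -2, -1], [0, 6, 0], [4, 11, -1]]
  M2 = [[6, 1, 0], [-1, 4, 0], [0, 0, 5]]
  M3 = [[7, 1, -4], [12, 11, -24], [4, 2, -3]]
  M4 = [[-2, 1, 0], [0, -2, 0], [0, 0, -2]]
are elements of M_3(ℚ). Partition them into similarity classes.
3 classes: {M1}, {M2, M3}, {M4}

Characteristic polynomials: χ_{M1} = (x - 6)(x - 1)^2, χ_{M2} = (x - 5)^3, χ_{M3} = (x - 5)^3, χ_{M4} = (x + 2)^3.

{M1}: invariant factors (x - 6)(x - 1)^2.

{M2, M3}: invariant factors x - 5, (x - 5)^2.

{M4}: invariant factors x + 2, (x + 2)^2.

Matrices are similar if and only if their invariant-factor lists agree; the partition into similarity classes is {M1}, {M2, M3}, {M4}.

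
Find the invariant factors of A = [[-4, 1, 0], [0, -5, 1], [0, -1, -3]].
(x + 4)^3

The Jordan structure of A has elementary divisors (x + 4)^3. Arranging the block sizes at each eigenvalue in decreasing order and taking row products gives the invariant factors.

Invariant factors (smallest first, each dividing the next): (x + 4)^3.

Check: the last factor (x + 4)^3 is the minimal polynomial, and the product (x + 4)^3 is the characteristic polynomial.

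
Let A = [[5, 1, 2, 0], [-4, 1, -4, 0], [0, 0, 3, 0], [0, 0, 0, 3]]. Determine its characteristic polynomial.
χ_A(x) = (x - 3)^4

xI - A = [[x - 5, -1, -2, 0], [4, x - 1, 4, 0], [0, 0, x - 3, 0], [0, 0, 0, x - 3]].

Expanding det(xI - A) along the first row:
det(xI - A) = + (x - 5)·det([[x - 1, 4, 0], [0, x - 3, 0], [0, 0, x - 3]]) - (-1)·det([[4, 4, 0], [0, x - 3, 0], [0, 0, x - 3]]) + (-2)·det([[4, x - 1, 0], [0, 0, 0], [0, 0, x - 3]]) - (0)·det([[4, x - 1, 4], [0, 0, x - 3], [0, 0, 0]]).

Evaluating gives χ_A(x) = x^4 - 12x^3 + 54x^2 - 108x + 81 = (x - 3)^4.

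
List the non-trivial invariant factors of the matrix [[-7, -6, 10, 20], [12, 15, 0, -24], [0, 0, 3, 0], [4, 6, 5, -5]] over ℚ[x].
x - 3, (x - 3)^2(x + 3)

The Jordan structure of A has elementary divisors (x + 3), (x - 3)^2, (x - 3). Arranging the block sizes at each eigenvalue in decreasing order and taking row products gives the invariant factors.

Invariant factors (smallest first, each dividing the next): x - 3, (x - 3)^2(x + 3).

Check: the last factor (x - 3)^2(x + 3) is the minimal polynomial, and the product (x - 3)^3(x + 3) is the characteristic polynomial.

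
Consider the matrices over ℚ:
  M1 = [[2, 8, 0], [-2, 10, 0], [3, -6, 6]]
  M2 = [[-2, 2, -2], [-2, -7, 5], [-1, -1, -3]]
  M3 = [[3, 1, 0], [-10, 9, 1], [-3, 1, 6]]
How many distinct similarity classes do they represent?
Characteristic polynomials: χ_{M1} = (x - 6)^3, χ_{M2} = (x + 4)^3, χ_{M3} = (x - 6)^3.

{M1}: invariant factors x - 6, (x - 6)^2.

{M2}: invariant factors (x + 4)^3.

{M3}: invariant factors (x - 6)^3.

Matrices are similar if and only if their invariant-factor lists agree; the partition into similarity classes is {M1}, {M2}, {M3}.

3 classes: {M1}, {M2}, {M3}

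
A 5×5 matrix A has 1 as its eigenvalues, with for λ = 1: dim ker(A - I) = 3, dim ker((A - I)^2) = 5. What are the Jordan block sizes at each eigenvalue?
Jordan blocks: (1, 2), (1, 2), (1, 1)

λ = 1: successive nullity increments [3, 2] count blocks of size ≥ k; block sizes are [2, 2, 1].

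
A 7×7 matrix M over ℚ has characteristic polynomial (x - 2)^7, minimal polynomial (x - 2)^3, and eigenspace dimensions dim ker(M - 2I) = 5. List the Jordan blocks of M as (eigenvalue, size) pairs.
Jordan blocks: (2, 3), (2, 1), (2, 1), (2, 1), (2, 1)

λ = 2: algebraic multiplicity 7 (exponent in χ_M), largest block size 3 (exponent in m_M), 5 blocks (geometric multiplicity). These force block sizes [3, 1, 1, 1, 1].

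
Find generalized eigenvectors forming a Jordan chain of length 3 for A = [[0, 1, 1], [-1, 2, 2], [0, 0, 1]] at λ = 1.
v_1 = [[1, 0, 1]]^T, v_2 = [[0, 1, 0]]^T, v_3 = [[1, 1, 0]]^T

We seek v_1 ∈ ker((A - I)^3) \ ker((A - I)^2), then set v_{i+1} = (A - I) v_i.

One such chain is v_1 = [[1, 0, 1]]^T, v_2 = [[0, 1, 0]]^T, v_3 = [[1, 1, 0]]^T. Check: (A - I) v_3 = [[0, 0, 0]]^T = 0.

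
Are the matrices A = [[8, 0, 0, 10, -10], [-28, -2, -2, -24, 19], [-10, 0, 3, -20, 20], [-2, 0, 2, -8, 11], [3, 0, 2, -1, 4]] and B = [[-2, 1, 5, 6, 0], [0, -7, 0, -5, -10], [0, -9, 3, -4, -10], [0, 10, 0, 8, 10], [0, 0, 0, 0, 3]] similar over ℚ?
Two matrices over a field are similar if and only if they have the same invariant factors.

Both A and B have characteristic polynomial (x - 3)^3(x + 2)^2 and minimal polynomial (x - 3)^2(x + 2). Computing further, both have invariant factors (x - 3)(x + 2), (x - 3)^2(x + 2). Hence A and B are similar.

Yes.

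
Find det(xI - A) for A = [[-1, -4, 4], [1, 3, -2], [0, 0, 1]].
xI - A = [[x + 1, 4, -4], [-1, x - 3, 2], [0, 0, x - 1]].

Expanding det(xI - A) along the first row:
det(xI - A) = + (x + 1)·det([[x - 3, 2], [0, x - 1]]) - (4)·det([[-1, 2], [0, x - 1]]) + (-4)·det([[-1, x - 3], [0, 0]]).

Evaluating gives χ_A(x) = x^3 - 3x^2 + 3x - 1 = (x - 1)^3.

χ_A(x) = (x - 1)^3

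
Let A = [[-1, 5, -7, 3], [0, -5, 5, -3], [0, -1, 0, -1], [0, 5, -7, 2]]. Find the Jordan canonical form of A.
The characteristic polynomial is det(xI - A) = (x + 1)^4, so the eigenvalues are -1 (algebraic multiplicity 4).

For λ = -1: rank(A + I) = 2, rank((A + I)^2) = 1, rank((A + I)^3) = 0. The eigenspace has dimension 4 - 2 = 2, so there are 2 Jordan blocks; the rank sequence gives block sizes [3, 1].

Assembling the blocks gives the Jordan form J above.

J = [[-1, 1, 0, 0], [0, -1, 1, 0], [0, 0, -1, 0], [0, 0, 0, -1]]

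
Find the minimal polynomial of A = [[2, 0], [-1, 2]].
The characteristic polynomial factors as (x - 2)^2. The minimal polynomial is ∏(x - λ)^{k_λ} where k_λ is the size of the largest Jordan block at λ.

For λ = 2: rank(A - 2I) = 1, and the largest Jordan block has size 2 (the smallest k with rank((A - 2I)^k) = rank((A - 2I)^(k+1))).

So m_A(x) = (x - 2)^2.

m_A(x) = (x - 2)^2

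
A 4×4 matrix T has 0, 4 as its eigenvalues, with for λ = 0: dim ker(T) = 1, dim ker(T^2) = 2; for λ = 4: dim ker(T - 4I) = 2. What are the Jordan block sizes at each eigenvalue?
Jordan blocks: (0, 2), (4, 1), (4, 1)

λ = 0: successive nullity increments [1, 1] count blocks of size ≥ k; block sizes are [2].
λ = 4: successive nullity increments [2] count blocks of size ≥ k; block sizes are [1, 1].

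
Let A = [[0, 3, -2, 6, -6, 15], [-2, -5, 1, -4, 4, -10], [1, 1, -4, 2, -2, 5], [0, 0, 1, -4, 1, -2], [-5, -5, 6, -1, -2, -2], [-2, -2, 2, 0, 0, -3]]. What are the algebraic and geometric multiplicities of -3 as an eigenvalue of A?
The characteristic polynomial is (x + 3)^6, so the factor x + 3 appears with exponent 6: the algebraic multiplicity is 6.

rank(A + 3I) = 4, so the eigenspace has dimension 6 - 4 = 2: the geometric multiplicity is 2.

Since 2 < 6, A is not diagonalizable.

algebraic multiplicity 6, geometric multiplicity 2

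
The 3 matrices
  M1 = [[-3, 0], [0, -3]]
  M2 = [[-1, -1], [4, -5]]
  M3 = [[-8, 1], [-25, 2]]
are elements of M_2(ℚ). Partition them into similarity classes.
Characteristic polynomials: χ_{M1} = (x + 3)^2, χ_{M2} = (x + 3)^2, χ_{M3} = (x + 3)^2.

{M1}: invariant factors x + 3, x + 3.

{M2, M3}: invariant factors (x + 3)^2.

Matrices are similar if and only if their invariant-factor lists agree; the partition into similarity classes is {M1}, {M2, M3}.

2 classes: {M1}, {M2, M3}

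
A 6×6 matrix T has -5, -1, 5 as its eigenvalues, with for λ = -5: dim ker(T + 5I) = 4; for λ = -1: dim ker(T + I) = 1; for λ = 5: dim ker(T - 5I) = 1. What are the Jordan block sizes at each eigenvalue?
Jordan blocks: (-5, 1), (-5, 1), (-5, 1), (-5, 1), (-1, 1), (5, 1)

λ = -5: successive nullity increments [4] count blocks of size ≥ k; block sizes are [1, 1, 1, 1].
λ = -1: successive nullity increments [1] count blocks of size ≥ k; block sizes are [1].
λ = 5: successive nullity increments [1] count blocks of size ≥ k; block sizes are [1].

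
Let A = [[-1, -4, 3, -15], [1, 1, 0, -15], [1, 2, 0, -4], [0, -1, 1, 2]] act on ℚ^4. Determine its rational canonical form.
The invariant factors of A (the non-unit diagonal entries of the Smith normal form of xI - A over ℚ[x]) are (x - 3)^2(x + 2)^2, each dividing the next. The characteristic polynomial is their product, (x - 3)^2(x + 2)^2.

The rational canonical form is the block-diagonal matrix of companion matrices C(f_i):
R = [[0, 0, 0, -36], [1, 0, 0, -12], [0, 1, 0, 11], [0, 0, 1, 2]].

R = [[0, 0, 0, -36], [1, 0, 0, -12], [0, 1, 0, 11], [0, 0, 1, 2]]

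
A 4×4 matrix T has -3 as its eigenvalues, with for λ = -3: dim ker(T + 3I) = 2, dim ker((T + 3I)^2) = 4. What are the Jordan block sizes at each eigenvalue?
λ = -3: successive nullity increments [2, 2] count blocks of size ≥ k; block sizes are [2, 2].

Jordan blocks: (-3, 2), (-3, 2)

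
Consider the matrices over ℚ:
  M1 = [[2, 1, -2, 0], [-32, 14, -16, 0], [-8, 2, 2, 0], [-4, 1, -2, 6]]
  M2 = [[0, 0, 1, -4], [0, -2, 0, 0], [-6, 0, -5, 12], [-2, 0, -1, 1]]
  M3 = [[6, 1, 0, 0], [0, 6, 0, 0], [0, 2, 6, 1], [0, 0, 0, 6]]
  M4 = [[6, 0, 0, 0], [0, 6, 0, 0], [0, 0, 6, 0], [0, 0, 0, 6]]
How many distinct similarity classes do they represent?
4 classes: {M1}, {M2}, {M3}, {M4}

Characteristic polynomials: χ_{M1} = (x - 6)^4, χ_{M2} = (x + 1)^2(x + 2)^2, χ_{M3} = (x - 6)^4, χ_{M4} = (x - 6)^4.

{M1}: invariant factors x - 6, x - 6, (x - 6)^2.

{M2}: invariant factors x + 2, (x + 1)^2(x + 2).

{M3}: invariant factors (x - 6)^2, (x - 6)^2.

{M4}: invariant factors x - 6, x - 6, x - 6, x - 6.

Matrices are similar if and only if their invariant-factor lists agree; the partition into similarity classes is {M1}, {M2}, {M3}, {M4}.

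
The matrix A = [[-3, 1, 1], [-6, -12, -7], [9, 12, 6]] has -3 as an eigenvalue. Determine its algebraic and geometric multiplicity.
algebraic multiplicity 3, geometric multiplicity 1

The characteristic polynomial is (x + 3)^3, so the factor x + 3 appears with exponent 3: the algebraic multiplicity is 3.

rank(A + 3I) = 2, so the eigenspace has dimension 3 - 2 = 1: the geometric multiplicity is 1.

Since 1 < 3, A is not diagonalizable.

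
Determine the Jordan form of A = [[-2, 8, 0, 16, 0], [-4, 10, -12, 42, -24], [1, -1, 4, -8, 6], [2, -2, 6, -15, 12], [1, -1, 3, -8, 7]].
The characteristic polynomial is det(xI - A) = (x - 6)(x - 1)^2(x + 2)^2, so the eigenvalues are -2 (algebraic multiplicity 2), 1 (algebraic multiplicity 2), 6 (algebraic multiplicity 1).

For λ = -2: rank(A + 2I) = 4, rank((A + 2I)^2) = 3. The eigenspace has dimension 5 - 4 = 1, so there is 1 Jordan block; the rank sequence gives block sizes [2].

For λ = 1: rank(A - I) = 3. The eigenspace has dimension 5 - 3 = 2, so there are 2 Jordan blocks; the rank sequence gives block sizes [1, 1].

For λ = 6: algebraic multiplicity 1 gives one 1×1 block.

Assembling the blocks gives the Jordan form J above.

J = [[-2, 1, 0, 0, 0], [0, -2, 0, 0, 0], [0, 0, 1, 0, 0], [0, 0, 0, 1, 0], [0, 0, 0, 0, 6]]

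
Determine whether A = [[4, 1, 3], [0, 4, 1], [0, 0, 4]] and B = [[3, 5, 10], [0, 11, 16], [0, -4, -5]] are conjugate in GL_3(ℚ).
trace(A) = 12 but trace(B) = 9. The trace is a similarity invariant, so A and B are not similar.

No.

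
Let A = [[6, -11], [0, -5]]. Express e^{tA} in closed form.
A has Jordan form J = [[-5, 0], [0, 6]] with A = PJP^{-1}, so e^{tA} = P e^{tJ} P^{-1}.

For a Jordan block J_k(λ), e^{tJ_k(λ)} = e^{λt} · (I + tN + t^2 N^2/2! + ... + t^{k-1} N^{k-1}/(k-1)!) where N is the nilpotent superdiagonal part.

Assembling the blocks and conjugating back gives the entries of e^{tA} as shown above.

e^{tA} = [[e^{6*t}, (1 - e^{11*t})*e^{-5*t}], [0, e^{-5*t}]]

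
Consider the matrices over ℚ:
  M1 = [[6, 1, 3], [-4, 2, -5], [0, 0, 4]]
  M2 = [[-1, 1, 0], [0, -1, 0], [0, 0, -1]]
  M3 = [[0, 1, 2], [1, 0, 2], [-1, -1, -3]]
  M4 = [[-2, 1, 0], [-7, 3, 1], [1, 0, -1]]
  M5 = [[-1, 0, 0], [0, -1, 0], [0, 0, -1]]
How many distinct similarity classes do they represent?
Characteristic polynomials: χ_{M1} = (x - 4)^3, χ_{M2} = (x + 1)^3, χ_{M3} = (x + 1)^3, χ_{M4} = x^3, χ_{M5} = (x + 1)^3.

{M1}: invariant factors (x - 4)^3.

{M2, M3}: invariant factors x + 1, (x + 1)^2.

{M4}: invariant factors x^3.

{M5}: invariant factors x + 1, x + 1, x + 1.

Matrices are similar if and only if their invariant-factor lists agree; the partition into similarity classes is {M1}, {M2, M3}, {M4}, {M5}.

4 classes: {M1}, {M2, M3}, {M4}, {M5}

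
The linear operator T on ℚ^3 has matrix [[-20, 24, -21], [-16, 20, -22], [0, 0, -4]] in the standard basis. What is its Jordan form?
J = [[-4, 1, 0], [0, -4, 0], [0, 0, 4]]

The characteristic polynomial is det(xI - A) = (x - 4)(x + 4)^2, so the eigenvalues are -4 (algebraic multiplicity 2), 4 (algebraic multiplicity 1).

For λ = -4: rank(A + 4I) = 2, rank((A + 4I)^2) = 1. The eigenspace has dimension 3 - 2 = 1, so there is 1 Jordan block; the rank sequence gives block sizes [2].

For λ = 4: algebraic multiplicity 1 gives one 1×1 block.

Assembling the blocks gives the Jordan form J above.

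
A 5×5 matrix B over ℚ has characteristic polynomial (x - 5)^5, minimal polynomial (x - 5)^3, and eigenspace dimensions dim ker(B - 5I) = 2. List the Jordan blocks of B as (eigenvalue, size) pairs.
λ = 5: algebraic multiplicity 5 (exponent in χ_B), largest block size 3 (exponent in m_B), 2 blocks (geometric multiplicity). These force block sizes [3, 2].

Jordan blocks: (5, 3), (5, 2)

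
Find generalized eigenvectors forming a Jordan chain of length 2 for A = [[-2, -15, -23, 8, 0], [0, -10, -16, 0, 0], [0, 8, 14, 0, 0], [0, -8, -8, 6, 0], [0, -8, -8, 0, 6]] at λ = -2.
v_1 = [[1, 2, -1, 1, 1]]^T, v_2 = [[1, 0, 0, 0, 0]]^T

We seek v_1 ∈ ker((A + 2I)^2) \ ker(A + 2I), then set v_{i+1} = (A + 2I) v_i.

One such chain is v_1 = [[1, 2, -1, 1, 1]]^T, v_2 = [[1, 0, 0, 0, 0]]^T. Check: (A + 2I) v_2 = [[0, 0, 0, 0, 0]]^T = 0.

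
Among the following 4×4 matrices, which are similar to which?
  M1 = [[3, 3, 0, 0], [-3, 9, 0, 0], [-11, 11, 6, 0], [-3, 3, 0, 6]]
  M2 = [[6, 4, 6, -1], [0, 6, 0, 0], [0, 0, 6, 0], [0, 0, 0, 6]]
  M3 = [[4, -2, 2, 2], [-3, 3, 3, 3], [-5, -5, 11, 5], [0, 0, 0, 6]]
1 class: {M1, M2, M3}

Characteristic polynomials: χ_{M1} = (x - 6)^4, χ_{M2} = (x - 6)^4, χ_{M3} = (x - 6)^4.

{M1, M2, M3}: invariant factors x - 6, x - 6, (x - 6)^2.

Matrices are similar if and only if their invariant-factor lists agree; the partition into similarity classes is {M1, M2, M3}.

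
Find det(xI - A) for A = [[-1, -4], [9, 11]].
xI - A = [[x + 1, 4], [-9, x - 11]].

Expanding det(xI - A) along the first row:
det(xI - A) = + (x + 1)·det([[x - 11]]) - (4)·det([[-9]]).

Evaluating gives χ_A(x) = x^2 - 10x + 25 = (x - 5)^2.

χ_A(x) = (x - 5)^2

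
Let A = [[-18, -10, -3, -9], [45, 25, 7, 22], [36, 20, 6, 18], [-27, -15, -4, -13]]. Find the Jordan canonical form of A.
The characteristic polynomial is det(xI - A) = x^4, so the eigenvalues are 0 (algebraic multiplicity 4).

For λ = 0: rank(A) = 2, rank(A^2) = 1, rank(A^3) = 0. The eigenspace has dimension 4 - 2 = 2, so there are 2 Jordan blocks; the rank sequence gives block sizes [3, 1].

Assembling the blocks gives the Jordan form J above.

J = [[0, 1, 0, 0], [0, 0, 1, 0], [0, 0, 0, 0], [0, 0, 0, 0]]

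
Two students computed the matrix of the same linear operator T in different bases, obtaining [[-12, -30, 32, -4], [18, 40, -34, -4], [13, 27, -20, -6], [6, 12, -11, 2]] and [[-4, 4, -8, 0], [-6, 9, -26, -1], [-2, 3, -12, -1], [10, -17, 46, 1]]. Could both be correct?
No.

trace(A) = 10 but trace(B) = -6. The trace is a similarity invariant, so A and B are not similar.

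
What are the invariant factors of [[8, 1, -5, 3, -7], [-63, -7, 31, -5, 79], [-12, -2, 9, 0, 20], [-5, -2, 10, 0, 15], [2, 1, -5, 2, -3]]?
The Jordan structure of A has elementary divisors (x + 1)^3, (x - 5)^2. Arranging the block sizes at each eigenvalue in decreasing order and taking row products gives the invariant factors.

Invariant factors (smallest first, each dividing the next): (x - 5)^2(x + 1)^3.

Check: the last factor (x - 5)^2(x + 1)^3 is the minimal polynomial, and the product (x - 5)^2(x + 1)^3 is the characteristic polynomial.

(x - 5)^2(x + 1)^3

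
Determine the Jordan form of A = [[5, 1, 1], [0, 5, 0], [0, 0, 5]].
The characteristic polynomial is det(xI - A) = (x - 5)^3, so the eigenvalues are 5 (algebraic multiplicity 3).

For λ = 5: rank(A - 5I) = 1, rank((A - 5I)^2) = 0. The eigenspace has dimension 3 - 1 = 2, so there are 2 Jordan blocks; the rank sequence gives block sizes [2, 1].

Assembling the blocks gives the Jordan form J above.

J = [[5, 1, 0], [0, 5, 0], [0, 0, 5]]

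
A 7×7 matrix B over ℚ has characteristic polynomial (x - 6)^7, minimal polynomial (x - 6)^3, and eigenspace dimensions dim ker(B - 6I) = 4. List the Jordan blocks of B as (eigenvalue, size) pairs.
Jordan blocks: (6, 3), (6, 2), (6, 1), (6, 1)

λ = 6: algebraic multiplicity 7 (exponent in χ_B), largest block size 3 (exponent in m_B), 4 blocks (geometric multiplicity). These force block sizes [3, 2, 1, 1].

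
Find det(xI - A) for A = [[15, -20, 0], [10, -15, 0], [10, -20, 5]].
xI - A = [[x - 15, 20, 0], [-10, x + 15, 0], [-10, 20, x - 5]].

Expanding det(xI - A) along the first row:
det(xI - A) = + (x - 15)·det([[x + 15, 0], [20, x - 5]]) - (20)·det([[-10, 0], [-10, x - 5]]) + (0)·det([[-10, x + 15], [-10, 20]]).

Evaluating gives χ_A(x) = x^3 - 5x^2 - 25x + 125 = (x - 5)^2(x + 5).

χ_A(x) = (x - 5)^2(x + 5)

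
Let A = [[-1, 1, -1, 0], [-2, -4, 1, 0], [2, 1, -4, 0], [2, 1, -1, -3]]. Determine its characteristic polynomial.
xI - A = [[x + 1, -1, 1, 0], [2, x + 4, -1, 0], [-2, -1, x + 4, 0], [-2, -1, 1, x + 3]].

Expanding det(xI - A) along the first row:
det(xI - A) = + (x + 1)·det([[x + 4, -1, 0], [-1, x + 4, 0], [-1, 1, x + 3]]) - (-1)·det([[2, -1, 0], [-2, x + 4, 0], [-2, 1, x + 3]]) + (1)·det([[2, x + 4, 0], [-2, -1, 0], [-2, -1, x + 3]]) - (0)·det([[2, x + 4, -1], [-2, -1, x + 4], [-2, -1, 1]]).

Evaluating gives χ_A(x) = x^4 + 12x^3 + 54x^2 + 108x + 81 = (x + 3)^4.

χ_A(x) = (x + 3)^4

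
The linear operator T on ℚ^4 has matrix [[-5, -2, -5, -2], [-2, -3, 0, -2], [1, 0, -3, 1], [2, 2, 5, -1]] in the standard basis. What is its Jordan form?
The characteristic polynomial is det(xI - A) = (x + 3)^4, so the eigenvalues are -3 (algebraic multiplicity 4).

For λ = -3: rank(A + 3I) = 2, rank((A + 3I)^2) = 1, rank((A + 3I)^3) = 0. The eigenspace has dimension 4 - 2 = 2, so there are 2 Jordan blocks; the rank sequence gives block sizes [3, 1].

Assembling the blocks gives the Jordan form J above.

J = [[-3, 1, 0, 0], [0, -3, 1, 0], [0, 0, -3, 0], [0, 0, 0, -3]]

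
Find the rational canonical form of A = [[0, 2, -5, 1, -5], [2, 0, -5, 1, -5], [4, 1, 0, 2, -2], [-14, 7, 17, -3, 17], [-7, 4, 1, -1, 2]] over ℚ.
R = [[-2, 0, 0, 0, 0], [0, 0, 0, 0, 0], [0, 1, 0, 0, 0], [0, 0, 1, 0, 6], [0, 0, 0, 1, 1]]

The invariant factors of A (the non-unit diagonal entries of the Smith normal form of xI - A over ℚ[x]) are x + 2, x^2(x - 3)(x + 2), each dividing the next. The characteristic polynomial is their product, x^2(x - 3)(x + 2)^2.

The rational canonical form is the block-diagonal matrix of companion matrices C(f_i):
R = [[-2, 0, 0, 0, 0], [0, 0, 0, 0, 0], [0, 1, 0, 0, 0], [0, 0, 1, 0, 6], [0, 0, 0, 1, 1]].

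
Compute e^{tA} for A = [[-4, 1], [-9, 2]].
A has Jordan form J = [[-1, 1], [0, -1]] with A = PJP^{-1}, so e^{tA} = P e^{tJ} P^{-1}.

For a Jordan block J_k(λ), e^{tJ_k(λ)} = e^{λt} · (I + tN + t^2 N^2/2! + ... + t^{k-1} N^{k-1}/(k-1)!) where N is the nilpotent superdiagonal part.

Assembling the blocks and conjugating back gives the entries of e^{tA} as shown above.

e^{tA} = [[(1 - 3*t)*e^{-t}, t*e^{-t}], [-9*t*e^{-t}, (3*t + 1)*e^{-t}]]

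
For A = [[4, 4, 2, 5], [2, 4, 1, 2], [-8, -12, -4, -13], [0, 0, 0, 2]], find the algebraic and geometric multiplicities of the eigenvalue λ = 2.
algebraic multiplicity 3, geometric multiplicity 1

The characteristic polynomial is x(x - 2)^3, so the factor x - 2 appears with exponent 3: the algebraic multiplicity is 3.

rank(A - 2I) = 3, so the eigenspace has dimension 4 - 3 = 1: the geometric multiplicity is 1.

Since 1 < 3, A is not diagonalizable.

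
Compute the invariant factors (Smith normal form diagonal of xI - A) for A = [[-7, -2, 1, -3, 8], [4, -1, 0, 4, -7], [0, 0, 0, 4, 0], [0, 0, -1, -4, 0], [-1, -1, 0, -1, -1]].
(x + 2)^2, (x + 2)^2(x + 5)

The Jordan structure of A has elementary divisors (x + 5), (x + 2)^2, (x + 2)^2. Arranging the block sizes at each eigenvalue in decreasing order and taking row products gives the invariant factors.

Invariant factors (smallest first, each dividing the next): (x + 2)^2, (x + 2)^2(x + 5).

Check: the last factor (x + 2)^2(x + 5) is the minimal polynomial, and the product (x + 2)^4(x + 5) is the characteristic polynomial.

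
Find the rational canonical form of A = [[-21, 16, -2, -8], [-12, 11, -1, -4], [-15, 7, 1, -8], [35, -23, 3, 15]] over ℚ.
R = [[3, 0, 0, 0], [0, 0, 0, -12], [0, 1, 0, 4], [0, 0, 1, 3]]

The invariant factors of A (the non-unit diagonal entries of the Smith normal form of xI - A over ℚ[x]) are x - 3, (x - 3)(x - 2)(x + 2), each dividing the next. The characteristic polynomial is their product, (x - 3)^2(x - 2)(x + 2).

The rational canonical form is the block-diagonal matrix of companion matrices C(f_i):
R = [[3, 0, 0, 0], [0, 0, 0, -12], [0, 1, 0, 4], [0, 0, 1, 3]].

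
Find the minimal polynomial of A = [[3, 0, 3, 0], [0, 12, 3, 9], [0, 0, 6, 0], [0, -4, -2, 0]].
The characteristic polynomial factors as (x - 6)^3(x - 3). The minimal polynomial is ∏(x - λ)^{k_λ} where k_λ is the size of the largest Jordan block at λ.

For λ = 3: rank(A - 3I) = 3, and the largest Jordan block has size 1 (the smallest k with rank((A - 3I)^k) = rank((A - 3I)^(k+1))).
For λ = 6: rank(A - 6I) = 2, and the largest Jordan block has size 2 (the smallest k with rank((A - 6I)^k) = rank((A - 6I)^(k+1))).

So m_A(x) = (x - 6)^2(x - 3).

m_A(x) = (x - 6)^2(x - 3)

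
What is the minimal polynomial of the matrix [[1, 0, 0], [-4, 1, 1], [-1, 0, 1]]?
The characteristic polynomial factors as (x - 1)^3. The minimal polynomial is ∏(x - λ)^{k_λ} where k_λ is the size of the largest Jordan block at λ.

For λ = 1: rank(A - I) = 2, and the largest Jordan block has size 3 (the smallest k with rank((A - I)^k) = rank((A - I)^(k+1))).

So m_A(x) = (x - 1)^3.

m_A(x) = (x - 1)^3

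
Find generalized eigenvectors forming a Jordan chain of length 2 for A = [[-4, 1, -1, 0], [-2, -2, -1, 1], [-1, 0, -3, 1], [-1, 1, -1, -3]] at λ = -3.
v_1 = [[0, 1, 0, 0]]^T, v_2 = [[1, 1, 0, 1]]^T

We seek v_1 ∈ ker((A + 3I)^2) \ ker(A + 3I), then set v_{i+1} = (A + 3I) v_i.

One such chain is v_1 = [[0, 1, 0, 0]]^T, v_2 = [[1, 1, 0, 1]]^T. Check: (A + 3I) v_2 = [[0, 0, 0, 0]]^T = 0.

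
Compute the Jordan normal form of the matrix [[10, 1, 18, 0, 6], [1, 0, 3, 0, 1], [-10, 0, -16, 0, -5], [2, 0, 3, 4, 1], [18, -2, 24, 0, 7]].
J = [[-1, 1, 0, 0, 0], [0, -1, 0, 0, 0], [0, 0, -1, 0, 0], [0, 0, 0, 4, 1], [0, 0, 0, 0, 4]]

The characteristic polynomial is det(xI - A) = (x - 4)^2(x + 1)^3, so the eigenvalues are -1 (algebraic multiplicity 3), 4 (algebraic multiplicity 2).

For λ = -1: rank(A + I) = 3, rank((A + I)^2) = 2. The eigenspace has dimension 5 - 3 = 2, so there are 2 Jordan blocks; the rank sequence gives block sizes [2, 1].

For λ = 4: rank(A - 4I) = 4, rank((A - 4I)^2) = 3. The eigenspace has dimension 5 - 4 = 1, so there is 1 Jordan block; the rank sequence gives block sizes [2].

Assembling the blocks gives the Jordan form J above.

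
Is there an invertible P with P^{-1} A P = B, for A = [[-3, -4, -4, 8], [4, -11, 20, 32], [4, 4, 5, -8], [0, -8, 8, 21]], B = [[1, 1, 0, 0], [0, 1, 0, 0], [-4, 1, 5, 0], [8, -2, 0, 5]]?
Both have characteristic polynomial (x - 5)^2(x - 1)^2, but the minimal polynomial of A is (x - 5)(x - 1) while the minimal polynomial of B is (x - 5)(x - 1)^2. The minimal polynomial is a similarity invariant, so A and B are not similar.

No.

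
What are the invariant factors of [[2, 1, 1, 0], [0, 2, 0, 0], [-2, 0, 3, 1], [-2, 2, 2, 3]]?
The Jordan structure of A has elementary divisors (x - 2)^2, (x - 3)^2. Arranging the block sizes at each eigenvalue in decreasing order and taking row products gives the invariant factors.

Invariant factors (smallest first, each dividing the next): (x - 3)^2(x - 2)^2.

Check: the last factor (x - 3)^2(x - 2)^2 is the minimal polynomial, and the product (x - 3)^2(x - 2)^2 is the characteristic polynomial.

(x - 3)^2(x - 2)^2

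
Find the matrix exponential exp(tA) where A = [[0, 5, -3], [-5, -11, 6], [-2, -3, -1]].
A has Jordan form J = [[-4, 1, 0], [0, -4, 1], [0, 0, -4]] with A = PJP^{-1}, so e^{tA} = P e^{tJ} P^{-1}.

For a Jordan block J_k(λ), e^{tJ_k(λ)} = e^{λt} · (I + tN + t^2 N^2/2! + ... + t^{k-1} N^{k-1}/(k-1)!) where N is the nilpotent superdiagonal part.

Assembling the blocks and conjugating back gives the entries of e^{tA} as shown above.

e^{tA} = [[(-3*t^2 + 8*t + 2)*e^{-4*t}/2, t*(5 - 3*t)*e^{-4*t}, 3*t*(3*t - 2)*e^{-4*t}/2], [t*(3*t - 10)*e^{-4*t}/2, (3*t^2 - 7*t + 1)*e^{-4*t}, 3*t*(4 - 3*t)*e^{-4*t}/2], [t*(t - 4)*e^{-4*t}/2, t*(t - 3)*e^{-4*t}, (-3*t^2 + 6*t + 2)*e^{-4*t}/2]]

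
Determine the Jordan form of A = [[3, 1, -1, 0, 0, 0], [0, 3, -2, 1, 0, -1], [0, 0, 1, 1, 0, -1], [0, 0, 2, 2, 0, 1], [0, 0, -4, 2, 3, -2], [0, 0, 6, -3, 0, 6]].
J = [[3, 1, 0, 0, 0, 0], [0, 3, 0, 0, 0, 0], [0, 0, 3, 1, 0, 0], [0, 0, 0, 3, 0, 0], [0, 0, 0, 0, 3, 0], [0, 0, 0, 0, 0, 3]]

The characteristic polynomial is det(xI - A) = (x - 3)^6, so the eigenvalues are 3 (algebraic multiplicity 6).

For λ = 3: rank(A - 3I) = 2, rank((A - 3I)^2) = 0. The eigenspace has dimension 6 - 2 = 4, so there are 4 Jordan blocks; the rank sequence gives block sizes [2, 2, 1, 1].

Assembling the blocks gives the Jordan form J above.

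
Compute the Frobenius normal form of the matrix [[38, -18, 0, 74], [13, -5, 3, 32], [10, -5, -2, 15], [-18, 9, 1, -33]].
The invariant factors of A (the non-unit diagonal entries of the Smith normal form of xI - A over ℚ[x]) are (x + 2)(x^3 - x + 5), each dividing the next. The characteristic polynomial is their product, (x + 2)(x^3 - x + 5).

The rational canonical form is the block-diagonal matrix of companion matrices C(f_i):
R = [[0, 0, 0, -10], [1, 0, 0, -3], [0, 1, 0, 1], [0, 0, 1, -2]].

Note the characteristic polynomial does not split into linear factors over ℚ, so A has no Jordan form over ℚ; the rational canonical form exists over any field.

R = [[0, 0, 0, -10], [1, 0, 0, -3], [0, 1, 0, 1], [0, 0, 1, -2]]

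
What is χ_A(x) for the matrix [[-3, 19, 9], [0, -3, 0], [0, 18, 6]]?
xI - A = [[x + 3, -19, -9], [0, x + 3, 0], [0, -18, x - 6]].

Expanding det(xI - A) along the first row:
det(xI - A) = + (x + 3)·det([[x + 3, 0], [-18, x - 6]]) - (-19)·det([[0, 0], [0, x - 6]]) + (-9)·det([[0, x + 3], [0, -18]]).

Evaluating gives χ_A(x) = x^3 - 27x - 54 = (x - 6)(x + 3)^2.

χ_A(x) = (x - 6)(x + 3)^2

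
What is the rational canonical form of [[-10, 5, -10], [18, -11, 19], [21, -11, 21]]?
The invariant factors of A (the non-unit diagonal entries of the Smith normal form of xI - A over ℚ[x]) are x^3 - 2x + 5, each dividing the next. The characteristic polynomial is their product, x^3 - 2x + 5.

The rational canonical form is the block-diagonal matrix of companion matrices C(f_i):
R = [[0, 0, -5], [1, 0, 2], [0, 1, 0]].

Note the characteristic polynomial does not split into linear factors over ℚ, so A has no Jordan form over ℚ; the rational canonical form exists over any field.

R = [[0, 0, -5], [1, 0, 2], [0, 1, 0]]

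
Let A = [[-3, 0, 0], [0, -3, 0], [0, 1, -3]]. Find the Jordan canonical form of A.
J = [[-3, 1, 0], [0, -3, 0], [0, 0, -3]]

The characteristic polynomial is det(xI - A) = (x + 3)^3, so the eigenvalues are -3 (algebraic multiplicity 3).

For λ = -3: rank(A + 3I) = 1, rank((A + 3I)^2) = 0. The eigenspace has dimension 3 - 1 = 2, so there are 2 Jordan blocks; the rank sequence gives block sizes [2, 1].

Assembling the blocks gives the Jordan form J above.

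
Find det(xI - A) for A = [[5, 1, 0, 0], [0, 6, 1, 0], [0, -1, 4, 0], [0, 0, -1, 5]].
xI - A = [[x - 5, -1, 0, 0], [0, x - 6, -1, 0], [0, 1, x - 4, 0], [0, 0, 1, x - 5]].

Expanding det(xI - A) along the first row:
det(xI - A) = + (x - 5)·det([[x - 6, -1, 0], [1, x - 4, 0], [0, 1, x - 5]]) - (-1)·det([[0, -1, 0], [0, x - 4, 0], [0, 1, x - 5]]) + (0)·det([[0, x - 6, 0], [0, 1, 0], [0, 0, x - 5]]) - (0)·det([[0, x - 6, -1], [0, 1, x - 4], [0, 0, 1]]).

Evaluating gives χ_A(x) = x^4 - 20x^3 + 150x^2 - 500x + 625 = (x - 5)^4.

χ_A(x) = (x - 5)^4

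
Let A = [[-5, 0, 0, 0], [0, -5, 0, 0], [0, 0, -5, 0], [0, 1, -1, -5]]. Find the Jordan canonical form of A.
J = [[-5, 1, 0, 0], [0, -5, 0, 0], [0, 0, -5, 0], [0, 0, 0, -5]]

The characteristic polynomial is det(xI - A) = (x + 5)^4, so the eigenvalues are -5 (algebraic multiplicity 4).

For λ = -5: rank(A + 5I) = 1, rank((A + 5I)^2) = 0. The eigenspace has dimension 4 - 1 = 3, so there are 3 Jordan blocks; the rank sequence gives block sizes [2, 1, 1].

Assembling the blocks gives the Jordan form J above.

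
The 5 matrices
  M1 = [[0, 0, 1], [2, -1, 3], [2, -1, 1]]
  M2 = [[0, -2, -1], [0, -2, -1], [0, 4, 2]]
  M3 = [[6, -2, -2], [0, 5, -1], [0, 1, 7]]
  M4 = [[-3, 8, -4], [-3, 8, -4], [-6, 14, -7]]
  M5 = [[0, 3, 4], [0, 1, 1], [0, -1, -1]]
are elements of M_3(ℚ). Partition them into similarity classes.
4 classes: {M1, M5}, {M2}, {M3}, {M4}

Characteristic polynomials: χ_{M1} = x^3, χ_{M2} = x^3, χ_{M3} = (x - 6)^3, χ_{M4} = x(x - 1)(x + 3), χ_{M5} = x^3.

{M1, M5}: invariant factors x^3.

{M2}: invariant factors x, x^2.

{M3}: invariant factors x - 6, (x - 6)^2.

{M4}: invariant factors x(x - 1)(x + 3).

Matrices are similar if and only if their invariant-factor lists agree; the partition into similarity classes is {M1, M5}, {M2}, {M3}, {M4}.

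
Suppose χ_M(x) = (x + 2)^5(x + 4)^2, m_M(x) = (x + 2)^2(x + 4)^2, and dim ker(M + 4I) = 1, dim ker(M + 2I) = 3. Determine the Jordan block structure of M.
Jordan blocks: (-4, 2), (-2, 2), (-2, 2), (-2, 1)

λ = -4: algebraic multiplicity 2 (exponent in χ_M), largest block size 2 (exponent in m_M), 1 block (geometric multiplicity). This forces block sizes [2].
λ = -2: algebraic multiplicity 5 (exponent in χ_M), largest block size 2 (exponent in m_M), 3 blocks (geometric multiplicity). These force block sizes [2, 2, 1].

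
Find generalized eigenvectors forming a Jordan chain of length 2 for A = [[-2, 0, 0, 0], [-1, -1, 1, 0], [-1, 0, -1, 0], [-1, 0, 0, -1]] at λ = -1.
v_1 = [[0, 0, 1, 1]]^T, v_2 = [[0, 1, 0, 0]]^T

We seek v_1 ∈ ker((A + I)^2) \ ker(A + I), then set v_{i+1} = (A + I) v_i.

One such chain is v_1 = [[0, 0, 1, 1]]^T, v_2 = [[0, 1, 0, 0]]^T. Check: (A + I) v_2 = [[0, 0, 0, 0]]^T = 0.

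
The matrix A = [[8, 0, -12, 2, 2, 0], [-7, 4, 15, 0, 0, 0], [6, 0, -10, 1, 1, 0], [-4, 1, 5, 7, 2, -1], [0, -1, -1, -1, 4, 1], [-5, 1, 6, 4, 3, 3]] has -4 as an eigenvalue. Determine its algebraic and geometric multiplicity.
The characteristic polynomial is (x - 4)^5(x + 4), so the factor x + 4 appears with exponent 1: the algebraic multiplicity is 1.

rank(A + 4I) = 5, so the eigenspace has dimension 6 - 5 = 1: the geometric multiplicity is 1.

algebraic multiplicity 1, geometric multiplicity 1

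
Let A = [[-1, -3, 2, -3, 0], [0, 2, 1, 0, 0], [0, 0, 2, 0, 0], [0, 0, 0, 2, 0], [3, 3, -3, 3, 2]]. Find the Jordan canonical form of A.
J = [[-1, 0, 0, 0, 0], [0, 2, 1, 0, 0], [0, 0, 2, 0, 0], [0, 0, 0, 2, 0], [0, 0, 0, 0, 2]]

The characteristic polynomial is det(xI - A) = (x - 2)^4(x + 1), so the eigenvalues are -1 (algebraic multiplicity 1), 2 (algebraic multiplicity 4).

For λ = -1: algebraic multiplicity 1 gives one 1×1 block.

For λ = 2: rank(A - 2I) = 2, rank((A - 2I)^2) = 1. The eigenspace has dimension 5 - 2 = 3, so there are 3 Jordan blocks; the rank sequence gives block sizes [2, 1, 1].

Assembling the blocks gives the Jordan form J above.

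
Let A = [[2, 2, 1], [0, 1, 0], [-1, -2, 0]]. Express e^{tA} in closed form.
e^{tA} = [[(t + 1)*e^{t}, 2*t*e^{t}, t*e^{t}], [0, e^{t}, 0], [-t*e^{t}, -2*t*e^{t}, (1 - t)*e^{t}]]

A has Jordan form J = [[1, 1, 0], [0, 1, 0], [0, 0, 1]] with A = PJP^{-1}, so e^{tA} = P e^{tJ} P^{-1}.

For a Jordan block J_k(λ), e^{tJ_k(λ)} = e^{λt} · (I + tN + t^2 N^2/2! + ... + t^{k-1} N^{k-1}/(k-1)!) where N is the nilpotent superdiagonal part.

Assembling the blocks and conjugating back gives the entries of e^{tA} as shown above.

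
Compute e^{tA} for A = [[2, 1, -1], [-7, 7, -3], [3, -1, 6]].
A has Jordan form J = [[5, 1, 0], [0, 5, 1], [0, 0, 5]] with A = PJP^{-1}, so e^{tA} = P e^{tJ} P^{-1}.

For a Jordan block J_k(λ), e^{tJ_k(λ)} = e^{λt} · (I + tN + t^2 N^2/2! + ... + t^{k-1} N^{k-1}/(k-1)!) where N is the nilpotent superdiagonal part.

Assembling the blocks and conjugating back gives the entries of e^{tA} as shown above.

e^{tA} = [[(-t^2 - 6*t + 2)*e^{5*t}/2, t*e^{5*t}, t*(-t - 2)*e^{5*t}/2], [t*(-t - 7)*e^{5*t}, (2*t + 1)*e^{5*t}, t*(-t - 3)*e^{5*t}], [t*(t + 6)*e^{5*t}/2, -t*e^{5*t}, (t^2/2 + t + 1)*e^{5*t}]]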